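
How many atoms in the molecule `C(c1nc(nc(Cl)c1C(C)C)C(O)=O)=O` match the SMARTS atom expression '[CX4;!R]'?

3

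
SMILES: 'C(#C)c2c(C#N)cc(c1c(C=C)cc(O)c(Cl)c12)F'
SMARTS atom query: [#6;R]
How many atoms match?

The query [#6;R] means: carbon that is part of a ring.
Check the 19 heavy atoms by environment: 10× c (aromatic, in 6-ring) → match; 1× F (acyclic) → no; 5× C (acyclic) → no; 1× Cl (acyclic) → no; 1× O (acyclic) → no; 1× N (acyclic) → no.
That gives 10 matching atoms.

10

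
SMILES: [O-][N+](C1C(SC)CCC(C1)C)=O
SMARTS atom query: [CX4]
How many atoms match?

The query [CX4] means: C with X4: aliphatic carbon with exactly 4 total connections (bonds + H).
Check the 12 heavy atoms by environment: 8× C (X4) → match; 1× S (X2) → no; 1× N (charge +1, X3) → no; 1× O (charge -1, X1) → no; 1× O (X1) → no.
That gives 8 matching atoms.

8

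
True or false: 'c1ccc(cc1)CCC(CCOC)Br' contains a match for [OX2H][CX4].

The pattern [OX2H][CX4] describes a hydroxyl oxygen bound to an sp3 (X4) carbon — an aliphatic alcohol.
The closest candidate here is a methoxy ether (-OCH3), but the oxygen has H0 (ether), not H1. No other fragment satisfies the full query, so there is no match.

False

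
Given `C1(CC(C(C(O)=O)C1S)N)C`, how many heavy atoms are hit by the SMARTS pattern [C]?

The query [C] means: uppercase C matches aliphatic (non-aromatic) carbon only.
Check the 11 heavy atoms by environment: 7× C → match; 2× O → no; 1× N → no; 1× S → no.
That gives 7 matching atoms.

7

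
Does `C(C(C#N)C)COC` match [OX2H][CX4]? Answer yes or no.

No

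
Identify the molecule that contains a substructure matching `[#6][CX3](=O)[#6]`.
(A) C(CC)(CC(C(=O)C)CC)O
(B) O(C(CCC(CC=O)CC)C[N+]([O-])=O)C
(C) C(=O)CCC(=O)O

A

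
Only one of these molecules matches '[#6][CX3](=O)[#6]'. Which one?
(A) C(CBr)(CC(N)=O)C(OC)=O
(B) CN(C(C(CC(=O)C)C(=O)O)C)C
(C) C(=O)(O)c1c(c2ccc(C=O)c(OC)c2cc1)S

[#6][CX3](=O)[#6] describes a carbonyl carbon (no H) flanked by two carbons (a ketone).
(A) has a methyl-ester group (-C(=O)OCH3) but one neighbour of the carbonyl carbon is O, not C.
(B) contains an acetyl/ketone group (-C(=O)CH3), which satisfies every atom and bond constraint.
(C) has an aldehyde (-CHO) but the carbonyl carbon has H1, so it is not flanked by two carbons.
So the answer is (B).

B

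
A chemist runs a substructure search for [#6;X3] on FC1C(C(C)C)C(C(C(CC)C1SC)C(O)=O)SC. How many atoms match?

1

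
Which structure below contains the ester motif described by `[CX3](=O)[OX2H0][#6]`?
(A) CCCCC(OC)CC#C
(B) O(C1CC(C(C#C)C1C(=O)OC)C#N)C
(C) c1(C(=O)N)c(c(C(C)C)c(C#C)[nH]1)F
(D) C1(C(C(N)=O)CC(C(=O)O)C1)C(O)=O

B

[CX3](=O)[OX2H0][#6] describes a carbonyl carbon bonded to an oxygen that is itself bonded to carbon (no H on that O) (an ester).
(A) has a methoxy ether (-OCH3) but the ether oxygen is not adjacent to a C=O carbon.
(B) contains a methyl-ester group (-C(=O)OCH3), which satisfies every atom and bond constraint.
(C) has a primary amide (-C(=O)NH2) but the carbonyl is bonded to N, not to an O-C linkage.
(D) has a carboxylic acid group (-C(=O)OH) but the singly-bonded O carries H (OX2H1, not H0).
So the answer is (B).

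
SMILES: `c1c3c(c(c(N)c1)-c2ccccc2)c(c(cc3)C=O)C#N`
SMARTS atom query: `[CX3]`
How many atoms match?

The query [CX3] means: C with X3: aliphatic carbon with exactly 3 total connections.
Check the 21 heavy atoms by environment: 16× c (aromatic, X3) → no; 1× N (X3) → no; 1× C (X3) → match; 1× O (X1) → no; 1× C (X2) → no; 1× N (X1) → no.
That gives 1 matching atom.

1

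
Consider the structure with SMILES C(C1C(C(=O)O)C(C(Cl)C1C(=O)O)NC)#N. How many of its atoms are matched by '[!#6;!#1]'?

7

The query [!#6;!#1] means: not carbon and not hydrogen — any heteroatom.
Check the 16 heavy atoms by environment: 9× C → no; 1× Cl → match; 4× O → match; 2× N → match.
Summing the matching environments: 1 + 4 + 2 = 7 matching atoms.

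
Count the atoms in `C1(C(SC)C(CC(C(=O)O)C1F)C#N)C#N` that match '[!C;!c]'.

6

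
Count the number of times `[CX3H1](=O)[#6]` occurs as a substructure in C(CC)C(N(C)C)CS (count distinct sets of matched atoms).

[CX3H1](=O)[#6] is the SMARTS for an aldehyde: an sp2 carbon with one H, double-bonded to O and single-bonded to carbon.
No fragment in the molecule satisfies every constraint, giving 0 matches.

0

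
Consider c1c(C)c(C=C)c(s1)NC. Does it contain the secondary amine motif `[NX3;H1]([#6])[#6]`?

The pattern [NX3;H1]([#6])[#6] describes a trivalent nitrogen with one H, bonded to two carbons — a secondary amine.
The molecule carries an N-methylamino group (-NHCH3), whose atoms satisfy every constraint of the query, so the pattern matches.

Yes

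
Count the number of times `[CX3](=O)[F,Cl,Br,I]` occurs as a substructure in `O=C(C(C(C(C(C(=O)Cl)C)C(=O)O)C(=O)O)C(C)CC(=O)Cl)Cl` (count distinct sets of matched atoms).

[CX3](=O)[F,Cl,Br,I] is the SMARTS for an acyl halide: a carbonyl carbon bonded to a halogen.
The molecule carries 3 separate instances of an acyl chloride (-C(=O)Cl) meeting every constraint; each maps to a distinct set of atoms, giving 3 matches.

3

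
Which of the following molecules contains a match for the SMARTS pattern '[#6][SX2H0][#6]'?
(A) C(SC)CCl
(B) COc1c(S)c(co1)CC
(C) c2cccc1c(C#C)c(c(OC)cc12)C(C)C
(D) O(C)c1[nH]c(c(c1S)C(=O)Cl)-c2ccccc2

A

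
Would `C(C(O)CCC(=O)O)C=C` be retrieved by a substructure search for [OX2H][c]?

No

The pattern [OX2H][c] describes a hydroxyl oxygen attached to an aromatic carbon — a phenol.
The closest candidate here is a hydroxyl group (-OH), but the -OH is on an aliphatic carbon, not an aromatic c. No other fragment satisfies the full query, so there is no match.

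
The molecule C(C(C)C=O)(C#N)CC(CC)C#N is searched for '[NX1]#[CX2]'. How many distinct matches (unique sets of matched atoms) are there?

[NX1]#[CX2] is the SMARTS for a nitrile: a nitrogen triple-bonded to a two-connected carbon.
The molecule carries 2 separate instances of a nitrile (-C#N) meeting every constraint; each maps to a distinct set of atoms, giving 2 matches.

2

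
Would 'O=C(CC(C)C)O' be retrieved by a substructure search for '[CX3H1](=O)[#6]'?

No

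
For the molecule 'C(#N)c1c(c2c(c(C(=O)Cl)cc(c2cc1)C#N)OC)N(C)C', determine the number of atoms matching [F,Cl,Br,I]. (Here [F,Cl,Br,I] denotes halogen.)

1

The query [F,Cl,Br,I] means: comma = OR; matches any of F, Cl, Br, I.
Check the 22 heavy atoms by environment: 10× c (aromatic) → no; 6× C → no; 3× N → no; 2× O → no; 1× Cl → match.
That gives 1 matching atom.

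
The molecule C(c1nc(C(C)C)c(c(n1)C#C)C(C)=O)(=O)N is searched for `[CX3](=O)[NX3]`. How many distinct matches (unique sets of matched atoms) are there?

1

[CX3](=O)[NX3] is the SMARTS for an amide: a carbonyl carbon bonded to a trivalent nitrogen.
Exactly one fragment in the molecule meets all constraints, giving 1 match.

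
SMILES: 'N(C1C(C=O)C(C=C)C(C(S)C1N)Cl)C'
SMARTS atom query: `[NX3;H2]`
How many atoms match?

Check the 15 heavy atoms by environment: 6× C (H1, X4) → no; 2× C (H1, X3) → no; 1× C (H2, X3) → no; 1× N (H1, X3) → no; 1× C (H3, X4) → no; 1× S (H1, X2) → no; 1× N (H2, X3) → match; 1× O (H0, X1) → no; 1× Cl (H0, X1) → no.
That gives 1 matching atom.

1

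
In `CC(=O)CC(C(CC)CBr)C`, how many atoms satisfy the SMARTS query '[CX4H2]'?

The query [CX4H2] means: sp3 carbon (X4) with exactly two hydrogens.
Check the 11 heavy atoms by environment: 3× C (H2, X4) → match; 2× C (H1, X4) → no; 3× C (H3, X4) → no; 1× C (H0, X3) → no; 1× O (H0, X1) → no; 1× Br (H0, X1) → no.
That gives 3 matching atoms.

3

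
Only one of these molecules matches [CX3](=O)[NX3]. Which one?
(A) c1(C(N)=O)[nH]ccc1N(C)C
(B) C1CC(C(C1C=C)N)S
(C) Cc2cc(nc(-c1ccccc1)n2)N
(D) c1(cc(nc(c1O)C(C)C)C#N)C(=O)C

[CX3](=O)[NX3] describes a carbonyl carbon bonded to a trivalent nitrogen (an amide).
(A) contains a primary amide (-C(=O)NH2), which satisfies every atom and bond constraint.
(B) has a primary amino group (-NH2) but the -NH2 is not attached to a carbonyl carbon.
(C) has a primary amino group (-NH2) but the -NH2 is not attached to a carbonyl carbon.
(D) has a nitrile (-C#N) but the nitrile N is NX1 (triple-bonded), not NX3.
So the answer is (A).

A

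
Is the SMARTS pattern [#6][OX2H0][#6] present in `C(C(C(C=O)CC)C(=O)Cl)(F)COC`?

Yes

The pattern [#6][OX2H0][#6] describes an aliphatic oxygen bridging two carbons with no H on the oxygen — an ether.
The molecule carries a methoxy ether (-OCH3), whose atoms satisfy every constraint of the query, so the pattern matches.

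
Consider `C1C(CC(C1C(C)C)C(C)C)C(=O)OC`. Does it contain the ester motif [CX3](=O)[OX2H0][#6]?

Yes

The pattern [CX3](=O)[OX2H0][#6] describes a carbonyl carbon bonded to an oxygen that is itself bonded to carbon (no H on that O) — an ester.
The molecule carries a methyl-ester group (-C(=O)OCH3), whose atoms satisfy every constraint of the query, so the pattern matches.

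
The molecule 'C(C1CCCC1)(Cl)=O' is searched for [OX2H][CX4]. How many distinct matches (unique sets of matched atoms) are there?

[OX2H][CX4] is the SMARTS for an aliphatic alcohol: a hydroxyl oxygen bound to an sp3 (X4) carbon.
No fragment in the molecule satisfies every constraint, giving 0 matches.

0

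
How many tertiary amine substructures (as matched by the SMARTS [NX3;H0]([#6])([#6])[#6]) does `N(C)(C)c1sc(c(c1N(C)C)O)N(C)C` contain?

3

[NX3;H0]([#6])([#6])[#6] is the SMARTS for a tertiary amine: a trivalent nitrogen with no H, bonded to three carbons.
The molecule carries 3 separate instances of a dimethylamino group (-N(CH3)2) meeting every constraint; each maps to a distinct set of atoms, giving 3 matches.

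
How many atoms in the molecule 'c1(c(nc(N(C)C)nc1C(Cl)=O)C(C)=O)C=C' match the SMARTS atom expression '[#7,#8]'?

Check the 17 heavy atoms by environment: 2× n (aromatic) → match; 4× c (aromatic) → no; 1× N → match; 7× C → no; 2× O → match; 1× Cl → no.
Summing the matching environments: 2 + 1 + 2 = 5 matching atoms.

5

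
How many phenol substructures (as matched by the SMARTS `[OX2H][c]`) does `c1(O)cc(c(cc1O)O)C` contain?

[OX2H][c] is the SMARTS for a phenol: a hydroxyl oxygen attached to an aromatic carbon.
The molecule carries 3 separate instances of a hydroxyl group (-OH) meeting every constraint; each maps to a distinct set of atoms, giving 3 matches.

3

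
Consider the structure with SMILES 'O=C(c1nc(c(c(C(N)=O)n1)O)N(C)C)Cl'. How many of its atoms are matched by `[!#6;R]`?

Check the 16 heavy atoms by environment: 2× n (aromatic, in 6-ring) → match; 4× c (aromatic, in 6-ring) → no; 4× C (acyclic) → no; 3× O (acyclic) → no; 2× N (acyclic) → no; 1× Cl (acyclic) → no.
That gives 2 matching atoms.

2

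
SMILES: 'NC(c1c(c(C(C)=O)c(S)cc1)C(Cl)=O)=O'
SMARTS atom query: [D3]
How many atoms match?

7

The query [D3] means: atom with exactly three heavy-atom neighbours.
Check the 16 heavy atoms by environment: 2× c (aromatic, D2) → no; 4× c (aromatic, D3) → match; 3× C (D3) → match; 3× O (D1) → no; 1× N (D1) → no; 1× C (D1) → no; 1× Cl (D1) → no; 1× S (D1) → no.
Summing the matching environments: 4 + 3 = 7 matching atoms.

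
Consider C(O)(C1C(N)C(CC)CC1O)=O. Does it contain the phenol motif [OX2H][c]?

No

The pattern [OX2H][c] describes a hydroxyl oxygen attached to an aromatic carbon — a phenol.
The closest candidate here is a hydroxyl group (-OH), but the -OH is on an aliphatic carbon, not an aromatic c. No other fragment satisfies the full query, so there is no match.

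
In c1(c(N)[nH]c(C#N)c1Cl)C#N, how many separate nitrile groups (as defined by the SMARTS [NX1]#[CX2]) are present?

2

[NX1]#[CX2] is the SMARTS for a nitrile: a nitrogen triple-bonded to a two-connected carbon.
The molecule carries 2 separate instances of a nitrile (-C#N) meeting every constraint; each maps to a distinct set of atoms, giving 2 matches.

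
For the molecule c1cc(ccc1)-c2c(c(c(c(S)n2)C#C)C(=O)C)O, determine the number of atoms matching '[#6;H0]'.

8

Check the 19 heavy atoms by environment: 1× n (aromatic, H0) → no; 6× c (aromatic, H0) → match; 2× C (H0) → match; 1× O (H0) → no; 1× C (H3) → no; 1× S (H1) → no; 1× C (H1) → no; 1× O (H1) → no; 5× c (aromatic, H1) → no.
Summing the matching environments: 6 + 2 = 8 matching atoms.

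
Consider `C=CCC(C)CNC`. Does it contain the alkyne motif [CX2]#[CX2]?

No

The pattern [CX2]#[CX2] describes a carbon-carbon triple bond — an alkyne.
The closest candidate here is a vinyl group (-CH=CH2), but the C=C is a double bond; both carbons are CX3, not CX2. No other fragment satisfies the full query, so there is no match.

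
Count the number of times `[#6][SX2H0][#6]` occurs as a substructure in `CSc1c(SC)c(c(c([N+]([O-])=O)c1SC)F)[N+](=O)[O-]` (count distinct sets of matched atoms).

3

[#6][SX2H0][#6] is the SMARTS for a thioether: an aliphatic sulfur bridging two carbons with no H on the sulfur.
The molecule carries 3 separate instances of a methylthio ether (-SCH3) meeting every constraint; each maps to a distinct set of atoms, giving 3 matches.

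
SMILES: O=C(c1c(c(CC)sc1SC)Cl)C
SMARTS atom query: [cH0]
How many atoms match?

4

The query [cH0] means: aromatic carbon with no attached hydrogen (substituted or ring-fusion).
Check the 13 heavy atoms by environment: 1× s (aromatic, H0) → no; 4× c (aromatic, H0) → match; 1× C (H0) → no; 1× O (H0) → no; 3× C (H3) → no; 1× C (H2) → no; 1× S (H0) → no; 1× Cl (H0) → no.
That gives 4 matching atoms.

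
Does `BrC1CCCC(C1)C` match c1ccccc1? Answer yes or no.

No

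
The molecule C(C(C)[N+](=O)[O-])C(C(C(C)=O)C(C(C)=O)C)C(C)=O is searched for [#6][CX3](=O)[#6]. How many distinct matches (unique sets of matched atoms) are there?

[#6][CX3](=O)[#6] is the SMARTS for a ketone: a carbonyl carbon (no H) flanked by two carbons.
The molecule carries 3 separate instances of an acetyl/ketone group (-C(=O)CH3) meeting every constraint; each maps to a distinct set of atoms, giving 3 matches.

3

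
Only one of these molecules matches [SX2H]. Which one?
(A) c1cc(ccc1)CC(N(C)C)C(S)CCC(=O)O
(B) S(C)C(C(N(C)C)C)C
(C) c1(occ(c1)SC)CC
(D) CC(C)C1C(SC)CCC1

[SX2H] describes an aliphatic sulfur with two connections, one being H (a thiol).
(A) contains a thiol (-SH), which satisfies every atom and bond constraint.
(B) has a methylthio ether (-SCH3) but the sulfur has H0 (bonded to two carbons), not H1.
(C) has a methylthio ether (-SCH3) but the sulfur has H0 (bonded to two carbons), not H1.
(D) has a methylthio ether (-SCH3) but the sulfur has H0 (bonded to two carbons), not H1.
So the answer is (A).

A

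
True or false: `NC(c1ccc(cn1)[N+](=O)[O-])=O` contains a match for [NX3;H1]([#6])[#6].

False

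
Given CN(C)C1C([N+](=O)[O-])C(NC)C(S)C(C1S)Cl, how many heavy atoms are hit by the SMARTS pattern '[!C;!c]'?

8

The query [!C;!c] means: neither aliphatic nor aromatic carbon — same as [!#6].
Check the 17 heavy atoms by environment: 9× C → no; 1× N (charge +1) → match; 1× O (charge -1) → match; 1× O → match; 2× S → match; 2× N → match; 1× Cl → match.
Summing the matching environments: 1 + 1 + 1 + 2 + 2 + 1 = 8 matching atoms.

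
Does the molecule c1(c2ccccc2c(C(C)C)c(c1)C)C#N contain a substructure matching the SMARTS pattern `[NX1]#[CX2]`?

Yes

The pattern [NX1]#[CX2] describes a nitrogen triple-bonded to a two-connected carbon — a nitrile.
The molecule carries a nitrile (-C#N), whose atoms satisfy every constraint of the query, so the pattern matches.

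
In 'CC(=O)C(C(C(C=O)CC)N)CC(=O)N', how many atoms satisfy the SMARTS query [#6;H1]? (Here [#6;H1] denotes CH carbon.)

4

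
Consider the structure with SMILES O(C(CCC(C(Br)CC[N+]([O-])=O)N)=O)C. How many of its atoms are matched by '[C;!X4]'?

1

The query [C;!X4] means: aliphatic carbon that does not have four total connections.
Check the 15 heavy atoms by environment: 7× C (X4) → no; 1× Br (X1) → no; 1× N (X3) → no; 1× C (X3) → match; 2× O (X1) → no; 1× O (X2) → no; 1× N (charge +1, X3) → no; 1× O (charge -1, X1) → no.
That gives 1 matching atom.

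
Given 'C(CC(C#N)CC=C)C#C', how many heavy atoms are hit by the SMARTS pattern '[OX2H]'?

0

The query [OX2H] means: aliphatic oxygen with two connections, one of which is H — an -OH oxygen.
Check the 10 heavy atoms by environment: 3× C (H2, X4) → no; 1× C (H1, X4) → no; 2× C (H0, X2) → no; 1× N (H0, X1) → no; 1× C (H1, X2) → no; 1× C (H1, X3) → no; 1× C (H2, X3) → no.
No environment satisfies the query, so 0 matching atoms.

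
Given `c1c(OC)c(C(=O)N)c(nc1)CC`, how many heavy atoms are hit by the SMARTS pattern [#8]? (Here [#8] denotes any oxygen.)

The query [#8] means: #8 matches any oxygen atom.
Check the 13 heavy atoms by environment: 1× n (aromatic) → no; 5× c (aromatic) → no; 4× C → no; 2× O → match; 1× N → no.
That gives 2 matching atoms.

2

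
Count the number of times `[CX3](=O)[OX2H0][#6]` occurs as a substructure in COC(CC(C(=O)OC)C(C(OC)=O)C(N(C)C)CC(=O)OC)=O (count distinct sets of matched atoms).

4

[CX3](=O)[OX2H0][#6] is the SMARTS for an ester: a carbonyl carbon bonded to an oxygen that is itself bonded to carbon (no H on that O).
The molecule carries 4 separate instances of a methyl-ester group (-C(=O)OCH3) meeting every constraint; each maps to a distinct set of atoms, giving 4 matches.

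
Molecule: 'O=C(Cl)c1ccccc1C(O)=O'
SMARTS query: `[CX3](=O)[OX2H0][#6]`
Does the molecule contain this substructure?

No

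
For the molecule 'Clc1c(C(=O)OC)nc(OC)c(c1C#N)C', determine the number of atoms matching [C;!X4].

2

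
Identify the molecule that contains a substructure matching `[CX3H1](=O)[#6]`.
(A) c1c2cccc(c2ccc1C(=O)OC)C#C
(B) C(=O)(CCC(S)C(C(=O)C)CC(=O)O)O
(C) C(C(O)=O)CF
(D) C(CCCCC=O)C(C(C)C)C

[CX3H1](=O)[#6] describes an sp2 carbon with one H, double-bonded to O and single-bonded to carbon (an aldehyde).
(A) has a methyl-ester group (-C(=O)OCH3) but the carbonyl carbon has H0, not H1.
(B) has a carboxylic acid group (-C(=O)OH) but the carbonyl carbon has H0 and is bonded to O, not H1.
(C) has a carboxylic acid group (-C(=O)OH) but the carbonyl carbon has H0 and is bonded to O, not H1.
(D) contains an aldehyde (-CHO), which satisfies every atom and bond constraint.
So the answer is (D).

D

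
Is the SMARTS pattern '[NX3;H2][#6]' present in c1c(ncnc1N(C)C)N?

Yes

The pattern [NX3;H2][#6] describes a trivalent nitrogen with two H attached to carbon — a primary amine.
The molecule carries a primary amino group (-NH2), whose atoms satisfy every constraint of the query, so the pattern matches.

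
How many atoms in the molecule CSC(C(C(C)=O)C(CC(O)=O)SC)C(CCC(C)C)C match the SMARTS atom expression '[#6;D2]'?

The query [#6;D2] means: any carbon bonded to exactly two heavy atoms.
Check the 21 heavy atoms by environment: 3× C (D2) → match; 7× C (D3) → no; 3× O (D1) → no; 6× C (D1) → no; 2× S (D2) → no.
That gives 3 matching atoms.

3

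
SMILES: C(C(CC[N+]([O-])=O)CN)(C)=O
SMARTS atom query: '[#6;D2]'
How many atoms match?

3

The query [#6;D2] means: any carbon bonded to exactly two heavy atoms.
Check the 11 heavy atoms by environment: 3× C (D2) → match; 2× C (D3) → no; 2× O (D1) → no; 1× C (D1) → no; 1× N (charge +1, D3) → no; 1× O (charge -1, D1) → no; 1× N (D1) → no.
That gives 3 matching atoms.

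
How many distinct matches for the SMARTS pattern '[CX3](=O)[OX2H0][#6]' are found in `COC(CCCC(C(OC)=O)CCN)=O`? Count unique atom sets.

[CX3](=O)[OX2H0][#6] is the SMARTS for an ester: a carbonyl carbon bonded to an oxygen that is itself bonded to carbon (no H on that O).
The molecule carries 2 separate instances of a methyl-ester group (-C(=O)OCH3) meeting every constraint; each maps to a distinct set of atoms, giving 2 matches.

2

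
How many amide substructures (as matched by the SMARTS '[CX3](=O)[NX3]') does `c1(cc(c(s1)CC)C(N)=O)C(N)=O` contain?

2

[CX3](=O)[NX3] is the SMARTS for an amide: a carbonyl carbon bonded to a trivalent nitrogen.
The molecule carries 2 separate instances of a primary amide (-C(=O)NH2) meeting every constraint; each maps to a distinct set of atoms, giving 2 matches.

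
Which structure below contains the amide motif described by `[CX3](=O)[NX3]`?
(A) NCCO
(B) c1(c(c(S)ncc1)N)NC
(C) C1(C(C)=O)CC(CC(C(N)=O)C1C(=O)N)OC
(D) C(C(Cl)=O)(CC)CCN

C

[CX3](=O)[NX3] describes a carbonyl carbon bonded to a trivalent nitrogen (an amide).
(A) has a primary amino group (-NH2) but the -NH2 is not attached to a carbonyl carbon.
(B) has a primary amino group (-NH2) but the -NH2 is not attached to a carbonyl carbon.
(C) contains a primary amide (-C(=O)NH2), which satisfies every atom and bond constraint.
(D) has a primary amino group (-NH2) but the -NH2 is not attached to a carbonyl carbon.
So the answer is (C).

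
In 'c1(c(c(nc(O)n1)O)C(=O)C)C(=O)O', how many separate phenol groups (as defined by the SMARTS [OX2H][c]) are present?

[OX2H][c] is the SMARTS for a phenol: a hydroxyl oxygen attached to an aromatic carbon.
The molecule carries 2 separate instances of a hydroxyl group (-OH) meeting every constraint; each maps to a distinct set of atoms, giving 2 matches.

2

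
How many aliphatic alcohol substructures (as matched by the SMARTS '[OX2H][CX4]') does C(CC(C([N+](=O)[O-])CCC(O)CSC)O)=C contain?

2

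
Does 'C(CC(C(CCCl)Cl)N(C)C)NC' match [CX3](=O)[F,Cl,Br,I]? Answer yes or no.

No

The pattern [CX3](=O)[F,Cl,Br,I] describes a carbonyl carbon bonded to a halogen — an acyl halide.
The closest candidate here is a chloro substituent, but the Cl is not on a carbonyl carbon. No other fragment satisfies the full query, so there is no match.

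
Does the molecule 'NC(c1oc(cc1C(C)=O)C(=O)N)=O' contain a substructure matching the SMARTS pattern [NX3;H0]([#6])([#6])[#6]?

The pattern [NX3;H0]([#6])([#6])[#6] describes a trivalent nitrogen with no H, bonded to three carbons — a tertiary amine.
The closest candidate here is a primary amide (-C(=O)NH2), but the amide nitrogen has H2 and only one carbon neighbour. No other fragment satisfies the full query, so there is no match.

No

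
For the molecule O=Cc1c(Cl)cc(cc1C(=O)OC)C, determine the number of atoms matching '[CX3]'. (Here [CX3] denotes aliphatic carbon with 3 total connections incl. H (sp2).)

The query [CX3] means: C with X3: aliphatic carbon with exactly 3 total connections.
Check the 14 heavy atoms by environment: 6× c (aromatic, X3) → no; 2× C (X4) → no; 2× C (X3) → match; 2× O (X1) → no; 1× O (X2) → no; 1× Cl (X1) → no.
That gives 2 matching atoms.

2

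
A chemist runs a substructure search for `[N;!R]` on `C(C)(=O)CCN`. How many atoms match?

Check the 6 heavy atoms by environment: 4× C (acyclic) → no; 1× O (acyclic) → no; 1× N (acyclic) → match.
That gives 1 matching atom.

1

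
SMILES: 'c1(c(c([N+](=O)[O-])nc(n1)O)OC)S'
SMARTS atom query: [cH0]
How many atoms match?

4

The query [cH0] means: aromatic carbon with no attached hydrogen (substituted or ring-fusion).
Check the 13 heavy atoms by environment: 2× n (aromatic, H0) → no; 4× c (aromatic, H0) → match; 2× O (H0) → no; 1× C (H3) → no; 1× S (H1) → no; 1× N (charge +1, H0) → no; 1× O (charge -1, H0) → no; 1× O (H1) → no.
That gives 4 matching atoms.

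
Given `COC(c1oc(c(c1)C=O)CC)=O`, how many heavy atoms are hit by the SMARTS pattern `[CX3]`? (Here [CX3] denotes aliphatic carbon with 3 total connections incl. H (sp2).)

2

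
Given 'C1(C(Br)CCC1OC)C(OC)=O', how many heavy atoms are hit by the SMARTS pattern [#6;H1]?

The query [#6;H1] means: any carbon bearing exactly one hydrogen.
Check the 12 heavy atoms by environment: 2× C (H2) → no; 3× C (H1) → match; 1× C (H0) → no; 3× O (H0) → no; 2× C (H3) → no; 1× Br (H0) → no.
That gives 3 matching atoms.

3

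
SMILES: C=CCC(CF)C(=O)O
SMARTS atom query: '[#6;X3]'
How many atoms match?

3

The query [#6;X3] means: any carbon (aromatic or not) with three total connections.
Check the 9 heavy atoms by environment: 3× C (X4) → no; 3× C (X3) → match; 1× O (X1) → no; 1× O (X2) → no; 1× F (X1) → no.
That gives 3 matching atoms.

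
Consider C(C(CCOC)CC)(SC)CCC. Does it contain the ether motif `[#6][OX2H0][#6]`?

The pattern [#6][OX2H0][#6] describes an aliphatic oxygen bridging two carbons with no H on the oxygen — an ether.
The molecule carries a methoxy ether (-OCH3), whose atoms satisfy every constraint of the query, so the pattern matches.

Yes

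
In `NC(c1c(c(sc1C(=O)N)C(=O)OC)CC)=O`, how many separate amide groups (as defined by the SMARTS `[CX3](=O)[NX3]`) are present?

[CX3](=O)[NX3] is the SMARTS for an amide: a carbonyl carbon bonded to a trivalent nitrogen.
The molecule carries 2 separate instances of a primary amide (-C(=O)NH2) meeting every constraint; each maps to a distinct set of atoms, giving 2 matches.

2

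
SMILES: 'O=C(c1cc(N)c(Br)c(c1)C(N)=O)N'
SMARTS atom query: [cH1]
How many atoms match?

The query [cH1] means: aromatic carbon bearing exactly one hydrogen.
Check the 14 heavy atoms by environment: 4× c (aromatic, H0) → no; 2× c (aromatic, H1) → match; 1× Br (H0) → no; 2× C (H0) → no; 2× O (H0) → no; 3× N (H2) → no.
That gives 2 matching atoms.

2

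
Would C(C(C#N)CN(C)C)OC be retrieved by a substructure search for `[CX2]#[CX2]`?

No

The pattern [CX2]#[CX2] describes a carbon-carbon triple bond — an alkyne.
The closest candidate here is a nitrile (-C#N), but the triple bond is C#N, not C#C. No other fragment satisfies the full query, so there is no match.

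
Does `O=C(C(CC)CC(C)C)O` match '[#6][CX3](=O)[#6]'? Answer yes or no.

The pattern [#6][CX3](=O)[#6] describes a carbonyl carbon (no H) flanked by two carbons — a ketone.
The closest candidate here is a carboxylic acid group (-C(=O)OH), but one neighbour of the carbonyl carbon is O, not C. No other fragment satisfies the full query, so there is no match.

No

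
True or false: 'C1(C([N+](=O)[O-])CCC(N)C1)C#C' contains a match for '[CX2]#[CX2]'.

True

The pattern [CX2]#[CX2] describes a carbon-carbon triple bond — an alkyne.
The molecule carries an ethynyl group (-C#CH), whose atoms satisfy every constraint of the query, so the pattern matches.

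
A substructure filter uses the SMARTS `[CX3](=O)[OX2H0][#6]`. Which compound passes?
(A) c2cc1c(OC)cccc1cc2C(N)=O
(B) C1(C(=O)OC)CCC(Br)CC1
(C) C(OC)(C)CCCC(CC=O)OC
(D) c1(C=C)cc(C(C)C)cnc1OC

B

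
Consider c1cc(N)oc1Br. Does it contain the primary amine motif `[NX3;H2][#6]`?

Yes

The pattern [NX3;H2][#6] describes a trivalent nitrogen with two H attached to carbon — a primary amine.
The molecule carries a primary amino group (-NH2), whose atoms satisfy every constraint of the query, so the pattern matches.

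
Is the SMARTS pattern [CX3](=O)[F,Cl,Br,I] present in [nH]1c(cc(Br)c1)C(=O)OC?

The pattern [CX3](=O)[F,Cl,Br,I] describes a carbonyl carbon bonded to a halogen — an acyl halide.
The closest candidate here is a methyl-ester group (-C(=O)OCH3), but the carbonyl is bonded to -O-C, not to a halogen. No other fragment satisfies the full query, so there is no match.

No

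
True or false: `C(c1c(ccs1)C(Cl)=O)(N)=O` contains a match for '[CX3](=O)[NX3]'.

True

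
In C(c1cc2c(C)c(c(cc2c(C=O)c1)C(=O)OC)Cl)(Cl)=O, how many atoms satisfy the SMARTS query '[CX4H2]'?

0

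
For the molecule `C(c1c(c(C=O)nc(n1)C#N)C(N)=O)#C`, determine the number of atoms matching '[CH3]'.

0

The query [CH3] means: aliphatic carbon with exactly three hydrogens.
Check the 15 heavy atoms by environment: 2× n (aromatic, H0) → no; 4× c (aromatic, H0) → no; 3× C (H0) → no; 2× O (H0) → no; 1× N (H2) → no; 2× C (H1) → no; 1× N (H0) → no.
No environment satisfies the query, so 0 matching atoms.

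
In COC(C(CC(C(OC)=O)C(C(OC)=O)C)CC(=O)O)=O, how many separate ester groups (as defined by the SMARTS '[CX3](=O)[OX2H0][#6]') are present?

3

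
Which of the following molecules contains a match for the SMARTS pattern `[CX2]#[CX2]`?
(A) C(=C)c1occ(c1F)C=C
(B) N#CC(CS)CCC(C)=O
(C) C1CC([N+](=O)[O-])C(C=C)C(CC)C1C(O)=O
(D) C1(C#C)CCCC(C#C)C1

[CX2]#[CX2] describes a carbon-carbon triple bond (an alkyne).
(A) has a vinyl group (-CH=CH2) but the C=C is a double bond; both carbons are CX3, not CX2.
(B) has a nitrile (-C#N) but the triple bond is C#N, not C#C.
(C) has a vinyl group (-CH=CH2) but the C=C is a double bond; both carbons are CX3, not CX2.
(D) contains an ethynyl group (-C#CH), which satisfies every atom and bond constraint.
So the answer is (D).

D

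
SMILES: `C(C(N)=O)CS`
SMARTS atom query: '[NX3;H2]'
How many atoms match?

1

The query [NX3;H2] means: aliphatic N with 3 total connections, two of them H — an -NH2 nitrogen (amine or amide).
Check the 6 heavy atoms by environment: 2× C (H2, X4) → no; 1× C (H0, X3) → no; 1× O (H0, X1) → no; 1× N (H2, X3) → match; 1× S (H1, X2) → no.
That gives 1 matching atom.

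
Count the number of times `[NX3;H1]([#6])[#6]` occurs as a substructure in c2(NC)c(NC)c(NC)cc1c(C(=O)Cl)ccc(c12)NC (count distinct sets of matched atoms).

4

[NX3;H1]([#6])[#6] is the SMARTS for a secondary amine: a trivalent nitrogen with one H, bonded to two carbons.
The molecule carries 4 separate instances of an N-methylamino group (-NHCH3) meeting every constraint; each maps to a distinct set of atoms, giving 4 matches.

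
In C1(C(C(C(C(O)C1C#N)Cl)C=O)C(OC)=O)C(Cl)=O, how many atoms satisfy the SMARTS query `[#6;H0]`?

3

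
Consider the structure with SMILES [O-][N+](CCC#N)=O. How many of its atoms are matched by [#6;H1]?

The query [#6;H1] means: any carbon bearing exactly one hydrogen.
Check the 7 heavy atoms by environment: 2× C (H2) → no; 1× C (H0) → no; 1× N (H0) → no; 1× N (charge +1, H0) → no; 1× O (charge -1, H0) → no; 1× O (H0) → no.
No environment satisfies the query, so 0 matching atoms.

0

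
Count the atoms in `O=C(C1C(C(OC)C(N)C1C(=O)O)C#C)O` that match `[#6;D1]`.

2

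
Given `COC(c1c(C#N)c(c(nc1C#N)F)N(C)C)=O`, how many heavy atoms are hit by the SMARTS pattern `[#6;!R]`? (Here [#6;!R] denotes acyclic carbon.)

6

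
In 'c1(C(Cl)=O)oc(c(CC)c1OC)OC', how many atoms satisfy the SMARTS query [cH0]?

Check the 14 heavy atoms by environment: 1× o (aromatic, H0) → no; 4× c (aromatic, H0) → match; 1× C (H0) → no; 3× O (H0) → no; 1× Cl (H0) → no; 3× C (H3) → no; 1× C (H2) → no.
That gives 4 matching atoms.

4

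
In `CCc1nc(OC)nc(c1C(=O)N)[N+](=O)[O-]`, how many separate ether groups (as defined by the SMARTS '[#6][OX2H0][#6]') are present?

1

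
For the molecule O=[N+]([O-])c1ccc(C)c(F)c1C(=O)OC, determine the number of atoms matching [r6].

Check the 15 heavy atoms by environment: 6× c (aromatic, in 6-ring) → match; 3× C (acyclic) → no; 1× F (acyclic) → no; 1× N (charge +1, acyclic) → no; 1× O (charge -1, acyclic) → no; 3× O (acyclic) → no.
That gives 6 matching atoms.

6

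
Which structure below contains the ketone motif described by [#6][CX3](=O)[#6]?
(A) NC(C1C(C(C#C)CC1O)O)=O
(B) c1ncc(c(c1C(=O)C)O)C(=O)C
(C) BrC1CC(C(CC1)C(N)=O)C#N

[#6][CX3](=O)[#6] describes a carbonyl carbon (no H) flanked by two carbons (a ketone).
(A) has a primary amide (-C(=O)NH2) but one neighbour of the carbonyl carbon is N, not C.
(B) contains an acetyl/ketone group (-C(=O)CH3), which satisfies every atom and bond constraint.
(C) has a primary amide (-C(=O)NH2) but one neighbour of the carbonyl carbon is N, not C.
So the answer is (B).

B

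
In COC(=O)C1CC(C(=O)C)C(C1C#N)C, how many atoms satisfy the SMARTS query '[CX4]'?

The query [CX4] means: C with X4: aliphatic carbon with exactly 4 total connections (bonds + H).
Check the 15 heavy atoms by environment: 8× C (X4) → match; 2× C (X3) → no; 2× O (X1) → no; 1× O (X2) → no; 1× C (X2) → no; 1× N (X1) → no.
That gives 8 matching atoms.

8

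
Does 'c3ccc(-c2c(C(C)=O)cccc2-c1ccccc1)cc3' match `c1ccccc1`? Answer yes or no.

The pattern c1ccccc1 describes six aromatic carbons in a ring — a benzene ring.
The molecule carries a phenyl ring, whose atoms satisfy every constraint of the query, so the pattern matches.

Yes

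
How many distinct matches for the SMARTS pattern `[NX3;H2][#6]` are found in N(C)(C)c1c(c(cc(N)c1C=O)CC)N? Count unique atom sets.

2

[NX3;H2][#6] is the SMARTS for a primary amine: a trivalent nitrogen with two H attached to carbon.
The molecule carries 2 separate instances of a primary amino group (-NH2) meeting every constraint; each maps to a distinct set of atoms, giving 2 matches.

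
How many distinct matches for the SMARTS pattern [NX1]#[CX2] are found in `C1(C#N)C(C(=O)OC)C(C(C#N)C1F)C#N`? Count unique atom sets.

[NX1]#[CX2] is the SMARTS for a nitrile: a nitrogen triple-bonded to a two-connected carbon.
The molecule carries 3 separate instances of a nitrile (-C#N) meeting every constraint; each maps to a distinct set of atoms, giving 3 matches.

3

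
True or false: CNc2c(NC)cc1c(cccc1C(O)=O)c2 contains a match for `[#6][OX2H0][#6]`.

False

The pattern [#6][OX2H0][#6] describes an aliphatic oxygen bridging two carbons with no H on the oxygen — an ether.
The closest candidate here is a carboxylic acid group (-C(=O)OH), but the -OH oxygen has H1; the =O is OX1, not OX2. No other fragment satisfies the full query, so there is no match.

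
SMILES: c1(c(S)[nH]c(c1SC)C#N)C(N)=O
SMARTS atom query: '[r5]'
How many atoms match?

5

The query [r5] means: r5 matches atoms in a five-membered ring.
Check the 13 heavy atoms by environment: 1× n (aromatic, in 5-ring) → match; 4× c (aromatic, in 5-ring) → match; 2× S (acyclic) → no; 3× C (acyclic) → no; 2× N (acyclic) → no; 1× O (acyclic) → no.
Summing the matching environments: 1 + 4 = 5 matching atoms.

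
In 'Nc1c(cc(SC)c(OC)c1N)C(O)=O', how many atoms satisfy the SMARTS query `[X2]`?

3

The query [X2] means: any atom with exactly two total connections (bonds + H).
Check the 15 heavy atoms by environment: 6× c (aromatic, X3) → no; 2× N (X3) → no; 1× C (X3) → no; 1× O (X1) → no; 2× O (X2) → match; 1× S (X2) → match; 2× C (X4) → no.
Summing the matching environments: 2 + 1 = 3 matching atoms.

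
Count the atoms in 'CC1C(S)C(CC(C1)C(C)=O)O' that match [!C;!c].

Check the 12 heavy atoms by environment: 9× C → no; 1× S → match; 2× O → match.
Summing the matching environments: 1 + 2 = 3 matching atoms.

3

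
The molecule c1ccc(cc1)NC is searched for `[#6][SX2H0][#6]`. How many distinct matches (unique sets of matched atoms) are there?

[#6][SX2H0][#6] is the SMARTS for a thioether: an aliphatic sulfur bridging two carbons with no H on the sulfur.
No fragment in the molecule satisfies every constraint, giving 0 matches.

0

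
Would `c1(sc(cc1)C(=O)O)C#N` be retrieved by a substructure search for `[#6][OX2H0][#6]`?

The pattern [#6][OX2H0][#6] describes an aliphatic oxygen bridging two carbons with no H on the oxygen — an ether.
The closest candidate here is a carboxylic acid group (-C(=O)OH), but the -OH oxygen has H1; the =O is OX1, not OX2. No other fragment satisfies the full query, so there is no match.

No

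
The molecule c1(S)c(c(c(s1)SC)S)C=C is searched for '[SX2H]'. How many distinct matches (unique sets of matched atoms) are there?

[SX2H] is the SMARTS for a thiol: an aliphatic sulfur with two connections, one being H.
The molecule carries 2 separate instances of a thiol (-SH) meeting every constraint; each maps to a distinct set of atoms, giving 2 matches.

2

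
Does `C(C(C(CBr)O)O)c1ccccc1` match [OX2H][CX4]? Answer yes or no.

The pattern [OX2H][CX4] describes a hydroxyl oxygen bound to an sp3 (X4) carbon — an aliphatic alcohol.
The molecule carries a hydroxyl group (-OH), whose atoms satisfy every constraint of the query, so the pattern matches.

Yes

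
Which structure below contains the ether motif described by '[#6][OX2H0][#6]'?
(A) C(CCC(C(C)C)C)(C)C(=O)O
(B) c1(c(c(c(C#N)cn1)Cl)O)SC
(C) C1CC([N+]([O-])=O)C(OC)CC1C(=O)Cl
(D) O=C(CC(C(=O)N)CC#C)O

[#6][OX2H0][#6] describes an aliphatic oxygen bridging two carbons with no H on the oxygen (an ether).
(A) has a carboxylic acid group (-C(=O)OH) but the -OH oxygen has H1; the =O is OX1, not OX2.
(B) has a hydroxyl group (-OH) but the oxygen has H1, not H0 bridging two carbons.
(C) contains a methoxy ether (-OCH3), which satisfies every atom and bond constraint.
(D) has a carboxylic acid group (-C(=O)OH) but the -OH oxygen has H1; the =O is OX1, not OX2.
So the answer is (C).

C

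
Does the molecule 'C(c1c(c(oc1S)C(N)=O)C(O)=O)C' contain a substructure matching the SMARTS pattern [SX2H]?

The pattern [SX2H] describes an aliphatic sulfur with two connections, one being H — a thiol.
The molecule carries a thiol (-SH), whose atoms satisfy every constraint of the query, so the pattern matches.

Yes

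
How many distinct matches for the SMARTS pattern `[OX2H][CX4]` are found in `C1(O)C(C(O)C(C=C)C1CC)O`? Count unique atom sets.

3

[OX2H][CX4] is the SMARTS for an aliphatic alcohol: a hydroxyl oxygen bound to an sp3 (X4) carbon.
The molecule carries 3 separate instances of a hydroxyl group (-OH) meeting every constraint; each maps to a distinct set of atoms, giving 3 matches.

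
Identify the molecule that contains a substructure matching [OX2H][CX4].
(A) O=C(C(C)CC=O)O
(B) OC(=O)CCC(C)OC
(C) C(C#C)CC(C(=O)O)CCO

[OX2H][CX4] describes a hydroxyl oxygen bound to an sp3 (X4) carbon (an aliphatic alcohol).
(A) has a carboxylic acid group (-C(=O)OH) but the -OH is on a CX3 carbonyl carbon, not a CX4 carbon.
(B) has a carboxylic acid group (-C(=O)OH) but the -OH is on a CX3 carbonyl carbon, not a CX4 carbon.
(C) contains a hydroxyl group (-OH), which satisfies every atom and bond constraint.
So the answer is (C).

C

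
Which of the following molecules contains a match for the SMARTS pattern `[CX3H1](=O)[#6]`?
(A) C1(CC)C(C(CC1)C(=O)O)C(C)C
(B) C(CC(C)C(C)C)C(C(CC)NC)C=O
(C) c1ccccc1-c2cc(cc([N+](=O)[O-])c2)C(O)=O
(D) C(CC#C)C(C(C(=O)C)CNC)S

B

[CX3H1](=O)[#6] describes an sp2 carbon with one H, double-bonded to O and single-bonded to carbon (an aldehyde).
(A) has a carboxylic acid group (-C(=O)OH) but the carbonyl carbon has H0 and is bonded to O, not H1.
(B) contains an aldehyde (-CHO), which satisfies every atom and bond constraint.
(C) has a carboxylic acid group (-C(=O)OH) but the carbonyl carbon has H0 and is bonded to O, not H1.
(D) has an acetyl/ketone group (-C(=O)CH3) but the carbonyl carbon has H0 (two carbon neighbours), not H1.
So the answer is (B).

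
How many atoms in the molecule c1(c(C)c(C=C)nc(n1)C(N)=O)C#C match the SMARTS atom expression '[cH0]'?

The query [cH0] means: aromatic carbon with no attached hydrogen (substituted or ring-fusion).
Check the 14 heavy atoms by environment: 2× n (aromatic, H0) → no; 4× c (aromatic, H0) → match; 2× C (H0) → no; 1× O (H0) → no; 1× N (H2) → no; 2× C (H1) → no; 1× C (H2) → no; 1× C (H3) → no.
That gives 4 matching atoms.

4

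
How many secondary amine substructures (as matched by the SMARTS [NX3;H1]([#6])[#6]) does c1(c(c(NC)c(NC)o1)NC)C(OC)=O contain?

3

[NX3;H1]([#6])[#6] is the SMARTS for a secondary amine: a trivalent nitrogen with one H, bonded to two carbons.
The molecule carries 3 separate instances of an N-methylamino group (-NHCH3) meeting every constraint; each maps to a distinct set of atoms, giving 3 matches.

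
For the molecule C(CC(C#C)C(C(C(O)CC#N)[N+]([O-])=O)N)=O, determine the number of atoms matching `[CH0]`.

The query [CH0] means: aliphatic carbon with no attached hydrogen.
Check the 17 heavy atoms by environment: 2× C (H2) → no; 6× C (H1) → no; 1× N (charge +1, H0) → no; 1× O (charge -1, H0) → no; 2× O (H0) → no; 1× N (H2) → no; 2× C (H0) → match; 1× N (H0) → no; 1× O (H1) → no.
That gives 2 matching atoms.

2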